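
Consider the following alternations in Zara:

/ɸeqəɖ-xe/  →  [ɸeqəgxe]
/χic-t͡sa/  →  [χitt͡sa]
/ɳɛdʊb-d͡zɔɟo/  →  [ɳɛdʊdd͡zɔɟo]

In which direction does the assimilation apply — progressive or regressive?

The segment that alternates is /ɖ/, which surfaces as [g] when adjacent to /x/.
/ɖ/ is retroflex while /x/ is velar; the output [g] is velar, matching the trigger — so the feature that spreads is place.
The same holds elsewhere in the data: /c/ → [t] before /t͡s/ (palatal → alveolar, matching alveolar); /b/ → [d] before /d͡z/ (bilabial → alveolar, matching alveolar) — only place changes, and always toward the following segment.
The trigger is the following segment, so the direction is regressive (anticipatory).

regressive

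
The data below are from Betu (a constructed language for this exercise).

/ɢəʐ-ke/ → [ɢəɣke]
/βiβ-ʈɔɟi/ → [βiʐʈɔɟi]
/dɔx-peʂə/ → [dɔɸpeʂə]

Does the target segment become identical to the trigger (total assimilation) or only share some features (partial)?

partial assimilation

Comparing underlying and surface forms, /ʐ/ → [ɣ] is the alternation; the neighbouring /k/ is constant.
The change retroflex → velar matches the place of the following /k/, identifying this as place assimilation.
Manner and voice are unchanged, so the assimilation is partial, not total.
Checking the remaining alternations: /β/ → [ʐ] before /ʈ/ (bilabial → retroflex, matching retroflex); /x/ → [ɸ] before /p/ (velar → bilabial, matching bilabial) — only place changes, and always toward the following segment.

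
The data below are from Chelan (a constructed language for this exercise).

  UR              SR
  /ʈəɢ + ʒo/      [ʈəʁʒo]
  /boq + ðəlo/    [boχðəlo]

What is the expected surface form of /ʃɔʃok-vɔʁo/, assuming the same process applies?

[ʃɔʃoxvɔʁo]

The data show regressive manner assimilation: /ɢ/ → [ʁ] before /ʒ/; /q/ → [χ] before /ð/. In each pair only manner changes, matching the following consonant, while place and voice stay constant.
/k/ is a voiceless velar stop. The following trigger /v/ is a fricative, so /k/ must become a fricative as well.
Changing only its manner to fricative gives [x] — the voiceless velar fricative.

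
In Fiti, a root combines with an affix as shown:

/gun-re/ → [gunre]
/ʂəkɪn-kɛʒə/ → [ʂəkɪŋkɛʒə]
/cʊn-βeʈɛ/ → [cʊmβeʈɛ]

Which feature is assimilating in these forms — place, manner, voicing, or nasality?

Underlying /n/ is realised as [ŋ] next to /k/; /k/ itself does not change.
/n/ is alveolar while /k/ is velar; the output [ŋ] is velar, matching the trigger — so the feature that spreads is place.
The same holds elsewhere in the data: /n/ → [m] before /β/ (alveolar → bilabial, matching bilabial) — only place changes, and always toward the following segment.
No alternation appears in [gunre]: there the adjacent consonants already agree in place (/n/ and /r/ are both alveolar), so this form is consistent with the same rule.

place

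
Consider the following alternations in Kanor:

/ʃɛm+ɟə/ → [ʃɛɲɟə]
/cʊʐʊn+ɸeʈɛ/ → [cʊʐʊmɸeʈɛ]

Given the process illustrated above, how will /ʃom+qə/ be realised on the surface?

The data show regressive place assimilation: /m/ → [ɲ] before /ɟ/; /n/ → [m] before /ɸ/. In each pair only place changes, matching the following consonant, while manner and voice stay constant.
The rule targets /m/ (voiced bilabial nasal), which sits before the trigger /q/ (uvular).
The voiced uvular nasal is [ɴ], so /m/ → [ɴ].

[ʃoɴqə]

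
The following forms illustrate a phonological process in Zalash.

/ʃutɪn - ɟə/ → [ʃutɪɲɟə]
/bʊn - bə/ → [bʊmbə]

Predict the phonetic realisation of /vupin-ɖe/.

[vupiɳɖe]

The data show regressive place assimilation: /n/ → [ɲ] before /ɟ/; /n/ → [m] before /b/. In each pair only place changes, matching the following consonant, while manner and voice stay constant.
The rule targets /n/ (voiced alveolar nasal), which sits before the trigger /ɖ/ (retroflex).
Changing only its place to retroflex gives [ɳ] — the voiced retroflex nasal.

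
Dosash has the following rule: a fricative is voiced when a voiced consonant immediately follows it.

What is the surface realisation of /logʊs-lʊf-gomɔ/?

/s/ is a voiceless alveolar fricative. The following trigger /l/ is voiced, so /s/ must become voiced as well.
Changing only its voicing to voiced gives [z] — the voiced alveolar fricative.
The same rule applies at the second boundary: /f/ → [v] next to /g/.

[logʊzlʊvgomɔ]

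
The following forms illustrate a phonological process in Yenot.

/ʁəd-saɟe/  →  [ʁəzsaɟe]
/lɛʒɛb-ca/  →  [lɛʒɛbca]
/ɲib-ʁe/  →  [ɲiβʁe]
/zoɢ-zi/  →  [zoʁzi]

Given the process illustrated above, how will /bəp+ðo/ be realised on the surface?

The data show regressive manner assimilation: /d/ → [z] before /s/; /b/ → [β] before /ʁ/; /ɢ/ → [ʁ] before /z/. In each pair only manner changes, matching the following consonant, while place and voice stay constant.
No alternation appears in [lɛʒɛbca]: there the adjacent consonants already agree in manner (/b/ and /c/ are both stops), so this form is consistent with the same rule.
/p/ is a voiceless bilabial stop. The following trigger /ð/ is a fricative, so /p/ must become a fricative as well.
A voiceless bilabial fricative is [ɸ], so the surface segment is [ɸ].

[bəɸðo]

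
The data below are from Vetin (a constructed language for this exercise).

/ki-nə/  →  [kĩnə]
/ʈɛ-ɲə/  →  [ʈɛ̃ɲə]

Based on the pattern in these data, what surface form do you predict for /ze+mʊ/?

[zẽmʊ]

The data show regressive nasality assimilation (vowel nasalisation): /i/ → [ĩ] before /n/; /ɛ/ → [ɛ̃] before /ɲ/ — a vowel is nasalised by an immediately following nasal consonant.
The vowel /e/ is adjacent to the following nasal /m/, so it acquires [+nasal] and surfaces as [ẽ].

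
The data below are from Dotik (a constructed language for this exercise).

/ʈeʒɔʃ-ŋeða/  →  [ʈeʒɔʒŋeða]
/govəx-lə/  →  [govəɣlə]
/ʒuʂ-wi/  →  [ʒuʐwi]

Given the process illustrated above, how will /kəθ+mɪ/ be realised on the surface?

[kəðmɪ]

The data show regressive voicing assimilation: /ʃ/ → [ʒ] before /ŋ/; /x/ → [ɣ] before /l/; /ʂ/ → [ʐ] before /w/. In each pair only voicing changes, matching the following consonant, while place and manner stay constant.
The rule targets /θ/ (voiceless dental fricative), which sits before the trigger /m/ (voiced).
Changing only its voicing to voiced gives [ð] — the voiced dental fricative.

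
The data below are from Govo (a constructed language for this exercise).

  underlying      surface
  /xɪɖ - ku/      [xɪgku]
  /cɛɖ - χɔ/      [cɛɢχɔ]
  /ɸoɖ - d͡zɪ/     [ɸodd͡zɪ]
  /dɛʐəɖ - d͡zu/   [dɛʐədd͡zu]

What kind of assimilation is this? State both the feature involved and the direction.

Comparing underlying and surface forms, /ɖ/ → [g] is the alternation; the neighbouring /k/ is constant.
/ɖ/ is retroflex while /k/ is velar; the output [g] is velar, matching the trigger — so the feature that spreads is place.
Manner and voice are unchanged, so the assimilation is partial, not total.
Checking the remaining alternations: /ɖ/ → [ɢ] before /χ/ (retroflex → uvular, matching uvular); /ɖ/ → [d] before /d͡z/ (retroflex → alveolar, matching alveolar) — only place changes, and always toward the following segment.
The trigger is the following segment, so the direction is regressive (anticipatory).

regressive place assimilation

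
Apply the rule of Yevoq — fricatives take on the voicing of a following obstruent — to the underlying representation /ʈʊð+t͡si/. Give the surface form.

/ð/ is a voiced dental fricative. The following trigger /t͡s/ is voiceless, so /ð/ must become voiceless as well.
A voiceless dental fricative is [θ], so the surface segment is [θ].

[ʈʊθt͡si]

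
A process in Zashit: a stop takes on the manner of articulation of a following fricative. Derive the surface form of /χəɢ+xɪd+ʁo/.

/ɢ/ is a voiced uvular stop. The following trigger /x/ is a fricative, so /ɢ/ must become a fricative as well.
The voiced uvular fricative is [ʁ], so /ɢ/ → [ʁ].
At the second juncture, /d/ likewise becomes [z] adjacent to /ʁ/.

[χəʁxɪzʁo]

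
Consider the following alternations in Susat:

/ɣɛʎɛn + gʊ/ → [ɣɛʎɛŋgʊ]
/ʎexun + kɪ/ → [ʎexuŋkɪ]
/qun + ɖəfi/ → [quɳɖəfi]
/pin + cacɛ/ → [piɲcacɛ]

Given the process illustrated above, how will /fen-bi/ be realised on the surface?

[fembi]

The data show regressive place assimilation: /n/ → [ŋ] before /g/; /n/ → [ŋ] before /k/; /n/ → [ɳ] before /ɖ/; /n/ → [ɲ] before /c/. In each pair only place changes, matching the following consonant, while manner and voice stay constant.
/n/ is a voiced alveolar nasal. The following trigger /b/ is bilabial, so /n/ must become bilabial as well.
A voiced bilabial nasal is [m], so the surface segment is [m].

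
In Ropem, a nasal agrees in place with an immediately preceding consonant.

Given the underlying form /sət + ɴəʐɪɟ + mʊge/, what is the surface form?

[sətnəʐɪɟɲʊge]

The rule targets /ɴ/ (voiced uvular nasal), which sits after the trigger /t/ (alveolar).
Changing only its place to alveolar gives [n] — the voiced alveolar nasal.
At the second juncture, /m/ likewise becomes [ɲ] adjacent to /ɟ/.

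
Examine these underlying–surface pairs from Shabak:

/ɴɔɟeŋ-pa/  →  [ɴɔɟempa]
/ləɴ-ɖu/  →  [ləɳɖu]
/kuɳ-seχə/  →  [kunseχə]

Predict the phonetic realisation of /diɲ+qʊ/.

The data show regressive place assimilation: /ŋ/ → [m] before /p/; /ɴ/ → [ɳ] before /ɖ/; /ɳ/ → [n] before /s/. In each pair only place changes, matching the following consonant, while manner and voice stay constant.
/ɲ/ is a voiced palatal nasal. The following trigger /q/ is uvular, so /ɲ/ must become uvular as well.
A voiced uvular nasal is [ɴ], so the surface segment is [ɴ].

[diɴqʊ]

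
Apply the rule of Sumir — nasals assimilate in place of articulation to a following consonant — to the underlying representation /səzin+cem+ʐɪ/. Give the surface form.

The rule targets /n/ (voiced alveolar nasal), which sits before the trigger /c/ (palatal).
Changing only its place to palatal gives [ɲ] — the voiced palatal nasal.
At the second juncture, /m/ likewise becomes [ɳ] adjacent to /ʐ/.

[səziɲceɳʐɪ]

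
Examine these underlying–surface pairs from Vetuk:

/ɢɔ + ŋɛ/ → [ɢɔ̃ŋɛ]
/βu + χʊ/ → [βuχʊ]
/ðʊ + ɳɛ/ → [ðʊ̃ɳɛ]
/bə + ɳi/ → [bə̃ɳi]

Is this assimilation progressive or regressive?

regressive

The vowel /ɔ/ surfaces as nasalised [ɔ̃] next to the following nasal /ŋ/ — it has acquired the [+nasal] feature of its neighbour.
The other forms show the same pattern: /ʊ/ → [ʊ̃] before /ɳ/; /ə/ → [ə̃] before /ɳ/ — each time a vowel is nasalised next to a following nasal.
No change occurs in [βuχʊ] because the vowel at the boundary is adjacent to an oral consonant, not a nasal (/u/ next to /χ/).
Because the conditioning nasal is to the right of the vowel that changes, the process is regressive (anticipatory).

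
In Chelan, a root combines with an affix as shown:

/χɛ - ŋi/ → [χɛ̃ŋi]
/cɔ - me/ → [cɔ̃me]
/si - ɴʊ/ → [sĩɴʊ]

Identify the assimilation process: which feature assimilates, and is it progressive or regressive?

The vowel /ɛ/ surfaces as nasalised [ɛ̃] next to the following nasal /ŋ/ — it has acquired the [+nasal] feature of its neighbour.
The other forms show the same pattern: /ɔ/ → [ɔ̃] before /m/; /i/ → [ĩ] before /ɴ/ — each time a vowel is nasalised next to a following nasal.
Because the conditioning nasal is to the right of the vowel that changes, the process is regressive (anticipatory).

regressive nasality assimilation (vowel nasalisation)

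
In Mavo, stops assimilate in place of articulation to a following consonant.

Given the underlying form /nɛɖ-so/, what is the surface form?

The rule targets /ɖ/ (voiced retroflex stop), which sits before the trigger /s/ (alveolar).
The voiced alveolar stop is [d], so /ɖ/ → [d].

[nɛdso]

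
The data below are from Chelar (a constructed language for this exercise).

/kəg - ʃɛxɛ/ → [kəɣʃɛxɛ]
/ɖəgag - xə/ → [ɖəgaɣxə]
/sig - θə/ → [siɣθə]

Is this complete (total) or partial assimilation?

Underlying /g/ is realised as [ɣ] next to /ʃ/; /ʃ/ itself does not change.
/g/ is a stop while /ʃ/ is a fricative; the output [ɣ] is a fricative, matching the trigger — so the feature that spreads is manner.
Place and voice are unchanged, so the assimilation is partial, not total.
The other alternating forms pattern the same way: /g/ → [ɣ] before /x/ (stop → fricative, matching a fricative); /g/ → [ɣ] before /θ/ (stop → fricative, matching a fricative) — only manner changes, and always toward the following segment.

partial assimilation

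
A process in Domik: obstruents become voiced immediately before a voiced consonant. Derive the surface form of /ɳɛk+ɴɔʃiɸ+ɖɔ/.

/k/ is a voiceless velar stop. The following trigger /ɴ/ is voiced, so /k/ must become voiced as well.
Changing only its voicing to voiced gives [g] — the voiced velar stop.
The same rule applies at the second boundary: /ɸ/ → [β] next to /ɖ/.

[ɳɛgɴɔʃiβɖɔ]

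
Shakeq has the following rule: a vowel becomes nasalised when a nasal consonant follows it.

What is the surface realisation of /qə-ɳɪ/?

/ə/ sits next to the nasal /ɳ/ and is therefore nasalised to [ə̃].

[qə̃ɳɪ]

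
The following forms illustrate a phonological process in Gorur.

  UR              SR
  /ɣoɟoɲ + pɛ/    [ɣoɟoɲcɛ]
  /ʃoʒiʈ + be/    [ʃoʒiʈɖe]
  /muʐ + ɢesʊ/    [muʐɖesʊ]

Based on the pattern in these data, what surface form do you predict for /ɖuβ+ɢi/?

[ɖuβbi]

The data show progressive place assimilation: /p/ → [c] after /ɲ/; /b/ → [ɖ] after /ʈ/; /ɢ/ → [ɖ] after /ʐ/. In each pair only place changes, matching the preceding consonant, while manner and voice stay constant.
The rule targets /ɢ/ (voiced uvular stop), which sits after the trigger /β/ (bilabial).
Changing only its place to bilabial gives [b] — the voiced bilabial stop.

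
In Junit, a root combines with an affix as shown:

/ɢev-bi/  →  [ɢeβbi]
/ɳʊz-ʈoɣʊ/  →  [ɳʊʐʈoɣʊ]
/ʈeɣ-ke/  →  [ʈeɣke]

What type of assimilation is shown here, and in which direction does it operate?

regressive place assimilation

Comparing underlying and surface forms, /v/ → [β] is the alternation; the neighbouring /b/ is constant.
/v/ is labiodental while /b/ is bilabial; the output [β] is bilabial, matching the trigger — so the feature that spreads is place.
Manner and voice are unchanged, so the assimilation is partial, not total.
Checking the remaining alternation: /z/ → [ʐ] before /ʈ/ (alveolar → retroflex, matching retroflex) — only place changes, and always toward the following segment.
Nothing changes in [ʈeɣke]: there the adjacent consonants already agree in place (/ɣ/ and /k/ are both velar), so this form is consistent with the same rule.
The trigger is the following segment, so the direction is regressive (anticipatory).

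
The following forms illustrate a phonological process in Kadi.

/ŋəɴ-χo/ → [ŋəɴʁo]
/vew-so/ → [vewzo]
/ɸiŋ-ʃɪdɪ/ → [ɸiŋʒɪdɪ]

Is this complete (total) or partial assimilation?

partial assimilation

The segment that alternates is /χ/, which surfaces as [ʁ] when adjacent to /ɴ/.
/χ/ is voiceless while /ɴ/ is voiced; the output [ʁ] is voiced, matching the trigger — so the feature that spreads is voicing.
Place and manner are unchanged, so the assimilation is partial, not total.
Checking the remaining alternations: /s/ → [z] after /w/ (voiceless → voiced, matching voiced); /ʃ/ → [ʒ] after /ŋ/ (voiceless → voiced, matching voiced) — only voicing changes, and always toward the preceding segment.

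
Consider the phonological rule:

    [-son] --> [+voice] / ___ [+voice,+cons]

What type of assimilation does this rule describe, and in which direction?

regressive voicing assimilation

The structural change is [+voice], and the conditioning segment [+voice,+cons] (a voiced consonant) is itself voiced, so the target comes to share the voicing of its neighbour — voicing assimilation.
The conditioning segment sits to the right of the focus bar, meaning the trigger follows the segment that changes — regressive assimilation.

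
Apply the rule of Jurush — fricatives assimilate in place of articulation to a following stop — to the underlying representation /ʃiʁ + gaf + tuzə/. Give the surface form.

[ʃiɣgastuzə]

The rule targets /ʁ/ (voiced uvular fricative), which sits before the trigger /g/ (velar).
The voiced velar fricative is [ɣ], so /ʁ/ → [ɣ].
At the second juncture, /f/ likewise becomes [s] adjacent to /t/.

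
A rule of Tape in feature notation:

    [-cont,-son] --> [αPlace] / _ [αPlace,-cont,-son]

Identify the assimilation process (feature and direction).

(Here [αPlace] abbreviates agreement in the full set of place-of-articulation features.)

regressive place assimilation

The rule copies the place features (abbreviated [Place]) from the environment onto the target, so the assimilating feature is place.
Since the environment is written after the underscore, the trigger follows the target; the direction is regressive.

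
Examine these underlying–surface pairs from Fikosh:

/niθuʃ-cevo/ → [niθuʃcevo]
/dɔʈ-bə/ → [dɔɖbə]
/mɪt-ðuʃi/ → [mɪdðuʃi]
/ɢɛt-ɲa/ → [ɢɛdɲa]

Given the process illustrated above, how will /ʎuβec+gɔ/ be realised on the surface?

The data show regressive voicing assimilation: /ʈ/ → [ɖ] before /b/; /t/ → [d] before /ð/; /t/ → [d] before /ɲ/. In each pair only voicing changes, matching the following consonant, while place and manner stay constant.
Nothing changes in [niθuʃcevo]: there the adjacent consonants already agree in voicing (/ʃ/ and /c/ are both voiceless), so this form is consistent with the same rule.
The rule targets /c/ (voiceless palatal stop), which sits before the trigger /g/ (voiced).
Changing only its voicing to voiced gives [ɟ] — the voiced palatal stop.

[ʎuβeɟgɔ]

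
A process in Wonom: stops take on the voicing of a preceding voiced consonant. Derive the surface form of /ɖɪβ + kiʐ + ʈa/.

[ɖɪβgiʐɖa]

/k/ is a voiceless velar stop. The preceding trigger /β/ is voiced, so /k/ must become voiced as well.
Changing only its voicing to voiced gives [g] — the voiced velar stop.
The same rule applies at the second boundary: /ʈ/ → [ɖ] next to /ʐ/.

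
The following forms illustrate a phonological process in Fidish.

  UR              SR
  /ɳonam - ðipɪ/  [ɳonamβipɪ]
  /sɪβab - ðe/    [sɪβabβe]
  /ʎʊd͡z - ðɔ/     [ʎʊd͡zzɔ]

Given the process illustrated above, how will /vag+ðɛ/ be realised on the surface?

[vagɣɛ]

The data show progressive place assimilation: /ð/ → [β] after /m/; /ð/ → [β] after /b/; /ð/ → [z] after /d͡z/. In each pair only place changes, matching the preceding consonant, while manner and voice stay constant.
/ð/ is a voiced dental fricative. The preceding trigger /g/ is velar, so /ð/ must become velar as well.
Changing only its place to velar gives [ɣ] — the voiced velar fricative.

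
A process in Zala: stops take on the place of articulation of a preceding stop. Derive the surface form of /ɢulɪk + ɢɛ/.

/ɢ/ is a voiced uvular stop. The preceding trigger /k/ is velar, so /ɢ/ must become velar as well.
A voiced velar stop is [g], so the surface segment is [g].

[ɢulɪkgɛ]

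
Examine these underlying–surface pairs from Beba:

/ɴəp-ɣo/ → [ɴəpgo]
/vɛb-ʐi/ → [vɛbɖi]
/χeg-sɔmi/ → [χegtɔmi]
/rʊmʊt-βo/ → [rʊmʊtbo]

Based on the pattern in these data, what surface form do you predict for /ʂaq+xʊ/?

The data show progressive manner assimilation: /ɣ/ → [g] after /p/; /ʐ/ → [ɖ] after /b/; /s/ → [t] after /g/; /β/ → [b] after /t/. In each pair only manner changes, matching the preceding consonant, while place and voice stay constant.
The rule targets /x/ (voiceless velar fricative), which sits after the trigger /q/ (stop).
Changing only its manner to stop gives [k] — the voiceless velar stop.

[ʂaqkʊ]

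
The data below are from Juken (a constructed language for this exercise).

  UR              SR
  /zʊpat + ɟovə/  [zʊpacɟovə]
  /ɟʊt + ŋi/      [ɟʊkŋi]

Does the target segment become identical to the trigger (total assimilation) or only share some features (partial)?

partial assimilation

Underlying /t/ is realised as [c] next to /ɟ/; /ɟ/ itself does not change.
The change alveolar → palatal matches the place of the following /ɟ/, identifying this as place assimilation.
Manner and voice are unchanged, so the assimilation is partial, not total.
Checking the remaining alternation: /t/ → [k] before /ŋ/ (alveolar → velar, matching velar) — only place changes, and always toward the following segment.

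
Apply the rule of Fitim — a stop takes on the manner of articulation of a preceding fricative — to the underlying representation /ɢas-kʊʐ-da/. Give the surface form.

The rule targets /k/ (voiceless velar stop), which sits after the trigger /s/ (fricative).
Changing only its manner to fricative gives [x] — the voiceless velar fricative.
The same rule applies at the second boundary: /d/ → [z] next to /ʐ/.

[ɢasxʊʐza]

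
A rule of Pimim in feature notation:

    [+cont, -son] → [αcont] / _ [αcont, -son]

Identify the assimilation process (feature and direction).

regressive manner assimilation

The shared variable α links the value of [cont] on the target to that of the neighbouring obstruent. [cont] distinguishes stops from fricatives — a manner-of-articulation feature — so this is manner assimilation.
The conditioning segment sits to the right of the focus bar, meaning the trigger follows the segment that changes — regressive assimilation.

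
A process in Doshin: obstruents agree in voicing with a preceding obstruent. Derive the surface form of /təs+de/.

[təste]

The rule targets /d/ (voiced alveolar stop), which sits after the trigger /s/ (voiceless).
A voiceless alveolar stop is [t], so the surface segment is [t].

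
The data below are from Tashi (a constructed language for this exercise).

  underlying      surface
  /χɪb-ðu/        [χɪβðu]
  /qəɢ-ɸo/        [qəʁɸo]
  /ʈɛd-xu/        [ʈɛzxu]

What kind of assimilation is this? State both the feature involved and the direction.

Comparing underlying and surface forms, /b/ → [β] is the alternation; the neighbouring /ð/ is constant.
/b/ is a stop while /ð/ is a fricative; the output [β] is a fricative, matching the trigger — so the feature that spreads is manner.
Place and voice are unchanged, so the assimilation is partial, not total.
The other alternating forms pattern the same way: /ɢ/ → [ʁ] before /ɸ/ (stop → fricative, matching a fricative); /d/ → [z] before /x/ (stop → fricative, matching a fricative) — only manner changes, and always toward the following segment.
Since the segment that changes precedes the conditioning segment, the assimilation is regressive.

regressive manner assimilation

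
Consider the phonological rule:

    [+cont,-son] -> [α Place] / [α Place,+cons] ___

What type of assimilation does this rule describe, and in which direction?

The shared variable α links the value of the place features (abbreviated [Place]) on the target to the same value on the neighbouring segment, so place is the feature that assimilates.
The conditioning segment sits to the left of the focus bar, meaning the trigger precedes the segment that changes — progressive assimilation.

progressive place assimilation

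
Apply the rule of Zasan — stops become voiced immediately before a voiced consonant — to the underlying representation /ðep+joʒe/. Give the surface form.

[ðebjoʒe]

/p/ is a voiceless bilabial stop. The following trigger /j/ is voiced, so /p/ must become voiced as well.
The voiced bilabial stop is [b], so /p/ → [b].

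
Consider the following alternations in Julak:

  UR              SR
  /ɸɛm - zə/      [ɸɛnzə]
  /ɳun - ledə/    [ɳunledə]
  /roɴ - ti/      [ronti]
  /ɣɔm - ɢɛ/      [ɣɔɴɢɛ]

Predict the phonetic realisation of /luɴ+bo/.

The data show regressive place assimilation: /m/ → [n] before /z/; /ɴ/ → [n] before /t/; /m/ → [ɴ] before /ɢ/. In each pair only place changes, matching the following consonant, while manner and voice stay constant.
Nothing changes in [ɳunledə]: there the adjacent consonants already agree in place (/n/ and /l/ are both alveolar), so this form is consistent with the same rule.
The rule targets /ɴ/ (voiced uvular nasal), which sits before the trigger /b/ (bilabial).
A voiced bilabial nasal is [m], so the surface segment is [m].

[lumbo]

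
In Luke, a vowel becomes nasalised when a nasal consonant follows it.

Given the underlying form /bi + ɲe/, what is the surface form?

The vowel /i/ is adjacent to the following nasal /ɲ/, so it acquires [+nasal] and surfaces as [ĩ].

[bĩɲe]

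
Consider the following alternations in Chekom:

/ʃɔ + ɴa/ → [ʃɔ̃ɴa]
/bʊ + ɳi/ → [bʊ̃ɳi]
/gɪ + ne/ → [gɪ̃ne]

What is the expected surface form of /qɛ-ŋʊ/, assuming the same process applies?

The data show regressive nasality assimilation (vowel nasalisation): /ɔ/ → [ɔ̃] before /ɴ/; /ʊ/ → [ʊ̃] before /ɳ/; /ɪ/ → [ɪ̃] before /n/ — a vowel is nasalised by an immediately following nasal consonant.
/ɛ/ sits next to the nasal /ŋ/ and is therefore nasalised to [ɛ̃].

[qɛ̃ŋʊ]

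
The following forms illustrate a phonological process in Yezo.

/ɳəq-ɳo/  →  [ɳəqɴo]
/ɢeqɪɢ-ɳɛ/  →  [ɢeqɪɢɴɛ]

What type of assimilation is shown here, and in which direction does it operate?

progressive place assimilation

The segment that alternates is /ɳ/, which surfaces as [ɴ] when adjacent to /q/.
The change retroflex → uvular matches the place of the preceding /q/, identifying this as place assimilation.
Manner and voice are unchanged, so the assimilation is partial, not total.
Checking the remaining alternation: /ɳ/ → [ɴ] after /ɢ/ (retroflex → uvular, matching uvular) — only place changes, and always toward the preceding segment.
Since the segment that changes follows the conditioning segment, the assimilation is progressive.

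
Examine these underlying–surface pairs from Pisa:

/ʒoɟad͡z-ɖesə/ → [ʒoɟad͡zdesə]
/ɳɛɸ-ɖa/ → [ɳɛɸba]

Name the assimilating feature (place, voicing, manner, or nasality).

The segment that alternates is /ɖ/, which surfaces as [d] when adjacent to /d͡z/.
The change retroflex → alveolar matches the place of the preceding /d͡z/, identifying this as place assimilation.
The other alternating form patterns the same way: /ɖ/ → [b] after /ɸ/ (retroflex → bilabial, matching bilabial) — only place changes, and always toward the preceding segment.

place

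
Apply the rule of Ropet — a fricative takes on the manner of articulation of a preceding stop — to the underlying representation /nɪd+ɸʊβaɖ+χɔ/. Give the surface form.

[nɪdpʊβaɖqɔ]

/ɸ/ is a voiceless bilabial fricative. The preceding trigger /d/ is a stop, so /ɸ/ must become a stop as well.
A voiceless bilabial stop is [p], so the surface segment is [p].
The same rule applies at the second boundary: /χ/ → [q] next to /ɖ/.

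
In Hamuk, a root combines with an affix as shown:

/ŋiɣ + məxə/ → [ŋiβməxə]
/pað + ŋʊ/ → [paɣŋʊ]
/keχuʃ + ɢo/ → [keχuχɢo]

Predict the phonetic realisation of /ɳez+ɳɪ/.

[ɳeʐɳɪ]

The data show regressive place assimilation: /ɣ/ → [β] before /m/; /ð/ → [ɣ] before /ŋ/; /ʃ/ → [χ] before /ɢ/. In each pair only place changes, matching the following consonant, while manner and voice stay constant.
The rule targets /z/ (voiced alveolar fricative), which sits before the trigger /ɳ/ (retroflex).
The voiced retroflex fricative is [ʐ], so /z/ → [ʐ].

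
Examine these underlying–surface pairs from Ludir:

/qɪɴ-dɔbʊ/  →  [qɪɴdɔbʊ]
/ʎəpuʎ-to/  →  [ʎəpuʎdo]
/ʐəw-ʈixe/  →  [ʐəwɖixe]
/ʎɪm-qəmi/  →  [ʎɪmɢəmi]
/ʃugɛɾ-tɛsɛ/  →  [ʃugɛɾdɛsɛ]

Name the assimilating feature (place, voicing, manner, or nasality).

Comparing underlying and surface forms, /t/ → [d] is the alternation; the neighbouring /ʎ/ is constant.
The change voiceless → voiced matches the voicing of the preceding /ʎ/, identifying this as voicing assimilation.
The other alternating forms pattern the same way: /ʈ/ → [ɖ] after /w/ (voiceless → voiced, matching voiced); /q/ → [ɢ] after /m/ (voiceless → voiced, matching voiced); /t/ → [d] after /ɾ/ (voiceless → voiced, matching voiced) — only voicing changes, and always toward the preceding segment.
Nothing changes in [qɪɴdɔbʊ]: there the adjacent consonants already agree in voicing (/d/ and /ɴ/ are both voiced), so this form is consistent with the same rule.

voicing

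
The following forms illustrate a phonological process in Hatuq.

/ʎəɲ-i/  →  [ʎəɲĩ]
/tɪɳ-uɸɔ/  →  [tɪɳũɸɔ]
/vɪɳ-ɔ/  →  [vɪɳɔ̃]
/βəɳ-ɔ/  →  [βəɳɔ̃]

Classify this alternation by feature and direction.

The vowel /i/ surfaces as nasalised [ĩ] next to the preceding nasal /ɲ/ — it has acquired the [+nasal] feature of its neighbour.
Likewise in the remaining data: /u/ → [ũ] after /ɳ/; /ɔ/ → [ɔ̃] after /ɳ/ — each time a vowel is nasalised next to a preceding nasal.
Because the conditioning nasal is to the left of the vowel that changes, the process is progressive (perseverative).

progressive nasality assimilation (vowel nasalisation)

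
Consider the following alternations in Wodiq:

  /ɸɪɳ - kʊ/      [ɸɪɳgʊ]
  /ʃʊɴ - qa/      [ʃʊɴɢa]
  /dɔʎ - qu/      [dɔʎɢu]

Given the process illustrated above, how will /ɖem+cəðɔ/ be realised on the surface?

[ɖemɟəðɔ]

The data show progressive voicing assimilation: /k/ → [g] after /ɳ/; /q/ → [ɢ] after /ɴ/; /q/ → [ɢ] after /ʎ/. In each pair only voicing changes, matching the preceding consonant, while place and manner stay constant.
The rule targets /c/ (voiceless palatal stop), which sits after the trigger /m/ (voiced).
A voiced palatal stop is [ɟ], so the surface segment is [ɟ].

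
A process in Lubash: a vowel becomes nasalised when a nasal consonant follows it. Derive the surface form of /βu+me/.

/u/ sits next to the nasal /m/ and is therefore nasalised to [ũ].

[βũme]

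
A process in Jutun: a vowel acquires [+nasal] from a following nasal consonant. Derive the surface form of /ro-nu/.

[rõnu]

/o/ sits next to the nasal /n/ and is therefore nasalised to [õ].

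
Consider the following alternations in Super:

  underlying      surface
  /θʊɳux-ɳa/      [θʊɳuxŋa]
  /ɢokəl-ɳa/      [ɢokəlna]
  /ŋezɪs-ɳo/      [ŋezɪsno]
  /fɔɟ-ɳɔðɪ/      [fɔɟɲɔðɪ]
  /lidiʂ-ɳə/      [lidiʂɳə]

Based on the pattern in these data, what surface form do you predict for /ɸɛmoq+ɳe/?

[ɸɛmoqɴe]

The data show progressive place assimilation: /ɳ/ → [ŋ] after /x/; /ɳ/ → [n] after /l/; /ɳ/ → [n] after /s/; /ɳ/ → [ɲ] after /ɟ/. In each pair only place changes, matching the preceding consonant, while manner and voice stay constant.
No alternation appears in [lidiʂɳə]: there the adjacent consonants already agree in place (/ɳ/ and /ʂ/ are both retroflex), so this form is consistent with the same rule.
The rule targets /ɳ/ (voiced retroflex nasal), which sits after the trigger /q/ (uvular).
A voiced uvular nasal is [ɴ], so the surface segment is [ɴ].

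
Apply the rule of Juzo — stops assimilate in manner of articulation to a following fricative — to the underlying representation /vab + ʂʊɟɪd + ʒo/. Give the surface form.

[vaβʂʊɟɪzʒo]

/b/ is a voiced bilabial stop. The following trigger /ʂ/ is a fricative, so /b/ must become a fricative as well.
The voiced bilabial fricative is [β], so /b/ → [β].
The same rule applies at the second boundary: /d/ → [z] next to /ʒ/.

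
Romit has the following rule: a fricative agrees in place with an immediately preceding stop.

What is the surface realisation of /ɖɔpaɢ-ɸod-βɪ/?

The rule targets /ɸ/ (voiceless bilabial fricative), which sits after the trigger /ɢ/ (uvular).
A voiceless uvular fricative is [χ], so the surface segment is [χ].
The same rule applies at the second boundary: /β/ → [z] next to /d/.

[ɖɔpaɢχodzɪ]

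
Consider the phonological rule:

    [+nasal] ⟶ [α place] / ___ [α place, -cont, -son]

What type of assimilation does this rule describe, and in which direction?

The shared variable α links the value of the place features (abbreviated [place]) on the target to the same value on the neighbouring segment, so place is the feature that assimilates.
The conditioning segment sits to the right of the focus bar, meaning the trigger follows the segment that changes — regressive assimilation.

regressive place assimilation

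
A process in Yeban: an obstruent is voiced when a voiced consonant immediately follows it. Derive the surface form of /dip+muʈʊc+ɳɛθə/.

[dibmuʈʊɟɳɛθə]

The rule targets /p/ (voiceless bilabial stop), which sits before the trigger /m/ (voiced).
A voiced bilabial stop is [b], so the surface segment is [b].
At the second juncture, /c/ likewise becomes [ɟ] adjacent to /ɳ/.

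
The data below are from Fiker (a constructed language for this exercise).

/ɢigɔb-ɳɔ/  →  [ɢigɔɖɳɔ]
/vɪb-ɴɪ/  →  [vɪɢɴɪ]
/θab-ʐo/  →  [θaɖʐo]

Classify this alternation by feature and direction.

regressive place assimilation

The segment that alternates is /b/, which surfaces as [ɖ] when adjacent to /ɳ/.
The change bilabial → retroflex matches the place of the following /ɳ/, identifying this as place assimilation.
Manner and voice are unchanged, so the assimilation is partial, not total.
The other alternating forms pattern the same way: /b/ → [ɢ] before /ɴ/ (bilabial → uvular, matching uvular); /b/ → [ɖ] before /ʐ/ (bilabial → retroflex, matching retroflex) — only place changes, and always toward the following segment.
Since the segment that changes precedes the conditioning segment, the assimilation is regressive.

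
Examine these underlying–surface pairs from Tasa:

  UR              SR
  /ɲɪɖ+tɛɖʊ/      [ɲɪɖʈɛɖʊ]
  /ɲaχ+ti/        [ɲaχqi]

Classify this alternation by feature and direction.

progressive place assimilation

Comparing underlying and surface forms, /t/ → [ʈ] is the alternation; the neighbouring /ɖ/ is constant.
The change alveolar → retroflex matches the place of the preceding /ɖ/, identifying this as place assimilation.
Manner and voice are unchanged, so the assimilation is partial, not total.
The same holds elsewhere in the data: /t/ → [q] after /χ/ (alveolar → uvular, matching uvular) — only place changes, and always toward the preceding segment.
Since the segment that changes follows the conditioning segment, the assimilation is progressive.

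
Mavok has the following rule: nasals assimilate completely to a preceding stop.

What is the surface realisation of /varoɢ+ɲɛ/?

[varoɢɢɛ]

/ɲ/ is the segment targeted by the rule; it sits immediately after /ɢ/, so it assimilates completely and surfaces as [ɢ].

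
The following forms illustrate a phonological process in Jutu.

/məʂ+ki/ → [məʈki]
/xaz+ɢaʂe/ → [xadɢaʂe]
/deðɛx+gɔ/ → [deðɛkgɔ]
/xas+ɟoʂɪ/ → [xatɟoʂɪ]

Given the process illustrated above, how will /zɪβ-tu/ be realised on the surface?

[zɪbtu]

The data show regressive manner assimilation: /ʂ/ → [ʈ] before /k/; /z/ → [d] before /ɢ/; /x/ → [k] before /g/; /s/ → [t] before /ɟ/. In each pair only manner changes, matching the following consonant, while place and voice stay constant.
/β/ is a voiced bilabial fricative. The following trigger /t/ is a stop, so /β/ must become a stop as well.
A voiced bilabial stop is [b], so the surface segment is [b].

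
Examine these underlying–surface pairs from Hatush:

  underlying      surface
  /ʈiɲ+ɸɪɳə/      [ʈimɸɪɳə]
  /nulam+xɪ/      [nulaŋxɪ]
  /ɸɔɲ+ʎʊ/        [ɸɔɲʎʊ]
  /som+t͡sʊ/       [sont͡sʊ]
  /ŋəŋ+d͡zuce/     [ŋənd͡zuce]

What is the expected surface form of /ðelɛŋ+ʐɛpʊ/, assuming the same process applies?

The data show regressive place assimilation: /ɲ/ → [m] before /ɸ/; /m/ → [ŋ] before /x/; /m/ → [n] before /t͡s/; /ŋ/ → [n] before /d͡z/. In each pair only place changes, matching the following consonant, while manner and voice stay constant.
No alternation appears in [ɸɔɲʎʊ]: there the adjacent consonants already agree in place (/ɲ/ and /ʎ/ are both palatal), so this form is consistent with the same rule.
The rule targets /ŋ/ (voiced velar nasal), which sits before the trigger /ʐ/ (retroflex).
Changing only its place to retroflex gives [ɳ] — the voiced retroflex nasal.

[ðelɛɳʐɛpʊ]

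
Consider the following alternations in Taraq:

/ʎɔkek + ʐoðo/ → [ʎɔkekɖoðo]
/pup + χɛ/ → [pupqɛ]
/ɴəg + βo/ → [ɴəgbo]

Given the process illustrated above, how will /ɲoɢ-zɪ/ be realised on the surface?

The data show progressive manner assimilation: /ʐ/ → [ɖ] after /k/; /χ/ → [q] after /p/; /β/ → [b] after /g/. In each pair only manner changes, matching the preceding consonant, while place and voice stay constant.
The rule targets /z/ (voiced alveolar fricative), which sits after the trigger /ɢ/ (stop).
A voiced alveolar stop is [d], so the surface segment is [d].

[ɲoɢdɪ]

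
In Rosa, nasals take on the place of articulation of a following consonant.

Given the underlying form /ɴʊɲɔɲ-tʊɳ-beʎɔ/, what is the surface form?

/ɲ/ is a voiced palatal nasal. The following trigger /t/ is alveolar, so /ɲ/ must become alveolar as well.
Changing only its place to alveolar gives [n] — the voiced alveolar nasal.
The same rule applies at the second boundary: /ɳ/ → [m] next to /b/.

[ɴʊɲɔntʊmbeʎɔ]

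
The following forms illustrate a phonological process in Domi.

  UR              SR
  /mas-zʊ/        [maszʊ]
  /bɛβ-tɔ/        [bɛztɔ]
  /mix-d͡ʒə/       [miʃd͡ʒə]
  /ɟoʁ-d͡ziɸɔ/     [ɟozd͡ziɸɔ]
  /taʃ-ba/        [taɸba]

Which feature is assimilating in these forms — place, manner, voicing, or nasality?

Comparing underlying and surface forms, /β/ → [z] is the alternation; the neighbouring /t/ is constant.
The change bilabial → alveolar matches the place of the following /t/, identifying this as place assimilation.
The same holds elsewhere in the data: /x/ → [ʃ] before /d͡ʒ/ (velar → postalveolar, matching postalveolar); /ʁ/ → [z] before /d͡z/ (uvular → alveolar, matching alveolar); /ʃ/ → [ɸ] before /b/ (postalveolar → bilabial, matching bilabial) — only place changes, and always toward the following segment.
Nothing changes in [maszʊ]: there the adjacent consonants already agree in place (/s/ and /z/ are both alveolar), so this form is consistent with the same rule.

place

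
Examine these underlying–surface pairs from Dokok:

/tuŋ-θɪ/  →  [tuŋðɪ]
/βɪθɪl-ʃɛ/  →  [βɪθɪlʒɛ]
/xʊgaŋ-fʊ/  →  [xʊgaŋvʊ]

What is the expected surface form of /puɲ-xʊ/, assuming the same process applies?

The data show progressive voicing assimilation: /θ/ → [ð] after /ŋ/; /ʃ/ → [ʒ] after /l/; /f/ → [v] after /ŋ/. In each pair only voicing changes, matching the preceding consonant, while place and manner stay constant.
The rule targets /x/ (voiceless velar fricative), which sits after the trigger /ɲ/ (voiced).
A voiced velar fricative is [ɣ], so the surface segment is [ɣ].

[puɲɣʊ]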